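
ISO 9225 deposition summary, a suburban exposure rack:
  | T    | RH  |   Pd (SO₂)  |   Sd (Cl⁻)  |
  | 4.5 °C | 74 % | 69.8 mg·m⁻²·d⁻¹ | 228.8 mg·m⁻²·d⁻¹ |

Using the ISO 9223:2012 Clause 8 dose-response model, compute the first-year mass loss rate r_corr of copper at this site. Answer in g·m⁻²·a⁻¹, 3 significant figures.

copper: T≤10 °C ⇒ hinge +0.126·(4.5−10) = -0.6930
  sulphur-dioxide contribution → 0.6293 μm/a
  chloride contribution → 0.7952 μm/a
  ⇒ r_corr(copper) = 1.425 μm/a
Convert to mass loss: 1.425 μm/a × 8.96 g/cm³ = 12.76 g·m⁻²·a⁻¹

r_corr = 12.8 g·m⁻²·a⁻¹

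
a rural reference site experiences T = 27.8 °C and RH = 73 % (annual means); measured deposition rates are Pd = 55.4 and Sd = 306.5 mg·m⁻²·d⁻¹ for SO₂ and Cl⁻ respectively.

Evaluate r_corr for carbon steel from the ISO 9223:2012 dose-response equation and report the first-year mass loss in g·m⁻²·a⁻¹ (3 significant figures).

carbon steel: temperature factor f = -0.054·(17.8) = -0.9612
  sulphur-dioxide contribution → 23.51 μm/a
  chloride contribution → 120 μm/a
  total first-year rate 143.6 μm/a
Convert to mass loss: 143.6 μm/a × 7.85 g/cm³ = 1127 g·m⁻²·a⁻¹

r_corr = 1.13e+03 g·m⁻²·a⁻¹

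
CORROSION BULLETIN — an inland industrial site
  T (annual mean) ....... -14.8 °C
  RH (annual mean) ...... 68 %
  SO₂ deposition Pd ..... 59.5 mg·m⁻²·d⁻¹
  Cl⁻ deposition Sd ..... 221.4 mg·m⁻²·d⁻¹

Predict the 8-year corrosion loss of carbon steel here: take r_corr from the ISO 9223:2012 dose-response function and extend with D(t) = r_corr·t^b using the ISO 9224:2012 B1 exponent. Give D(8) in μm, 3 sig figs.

carbon steel: f(T) = +0.150·(T−10) [T≤10 °C] = -3.7200
  SO₂ term: 1.77·59.5^0.52·exp(0.02·68-3.7200) = 1.399
  Sd branch = 0.102·Sd^0.62·e^(0.033·RH+0.04·T) = 15.14 μm/a
  sum: 1.399 + 15.14 → r_corr = 16.54 μm/a
Long-term exponent b (ISO 9224 Table 2, B1) = 0.523
  D(8) = 16.54 × 8^0.523 = 16.54 × 2.967 = 49.06 μm

D(8) = 49.1 μm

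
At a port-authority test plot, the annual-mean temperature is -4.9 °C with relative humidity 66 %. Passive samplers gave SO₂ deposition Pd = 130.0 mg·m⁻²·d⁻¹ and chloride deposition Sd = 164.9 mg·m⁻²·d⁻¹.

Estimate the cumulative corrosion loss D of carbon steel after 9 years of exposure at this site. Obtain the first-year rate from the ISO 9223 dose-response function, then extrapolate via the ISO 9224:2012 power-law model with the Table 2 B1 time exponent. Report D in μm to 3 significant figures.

carbon steel: temperature factor f = +0.150·(-14.9) = -2.2350
  SO₂ term: 1.77·130.0^0.52·exp(0.02·66-2.2350) = 8.909
  Sd branch = 0.102·Sd^0.62·e^(0.033·RH+0.04·T) = 17.54 μm/a
  r_corr = 8.909 + 17.54 = 26.45 μm/a
Long-term exponent b (ISO 9224 Table 2, B1) = 0.523
  D(9) = 26.45 × 9^0.523 = 26.45 × 3.156 = 83.46 μm

D(9) = 83.5 μm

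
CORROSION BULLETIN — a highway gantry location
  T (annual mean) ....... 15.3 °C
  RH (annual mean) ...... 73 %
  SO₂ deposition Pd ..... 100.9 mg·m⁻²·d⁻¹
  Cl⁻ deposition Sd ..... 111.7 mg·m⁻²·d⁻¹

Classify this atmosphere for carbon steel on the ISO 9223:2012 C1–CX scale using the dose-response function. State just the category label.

carbon steel: f(T) = -0.054·(T−10) [T>10 °C] = -0.2862
  Pd branch = 1.77·Pd^0.52·e^(0.02·RH+f) = 63.06 μm/a
  Sd branch = 0.102·Sd^0.62·e^(0.033·RH+0.04·T) = 38.94 μm/a
  r_corr = 63.06 + 38.94 = 102 μm/a
ISO 9223 Table 2 (carbon steel): 80 < 102 ≤ 200 μm/a ⇒ C5

C5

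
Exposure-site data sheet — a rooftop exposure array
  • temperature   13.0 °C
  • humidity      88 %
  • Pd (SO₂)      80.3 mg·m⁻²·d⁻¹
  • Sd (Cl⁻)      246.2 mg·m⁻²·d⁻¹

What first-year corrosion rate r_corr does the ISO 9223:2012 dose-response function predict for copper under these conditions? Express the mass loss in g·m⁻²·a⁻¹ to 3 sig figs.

copper: f(T) = -0.080·(T−10) [T>10 °C] = -0.2400
  Pd branch = 0.0053·Pd^0.26·e^(0.059·RH+f) = 2.345 μm/a
  Cl⁻ term: 0.01025·246.2^0.27·exp(0.036·88+0.049·13.0) = 2.036
  r_corr = 2.345 + 2.036 = 4.381 μm/a
Convert to mass loss: 4.381 μm/a × 8.96 g/cm³ = 39.26 g·m⁻²·a⁻¹

r_corr = 39.3 g·m⁻²·a⁻¹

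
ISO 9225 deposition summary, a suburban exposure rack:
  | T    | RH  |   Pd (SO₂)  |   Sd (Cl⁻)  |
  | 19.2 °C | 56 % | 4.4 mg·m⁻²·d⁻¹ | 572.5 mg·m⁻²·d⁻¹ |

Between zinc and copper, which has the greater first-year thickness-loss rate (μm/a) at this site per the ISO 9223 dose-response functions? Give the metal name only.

zinc: f(T) = -0.071·(T−10) [T>10 °C] = -0.6532
  SO₂ term: 0.0129·4.4^0.44·exp(0.046·56-0.6532) = 0.1693
  Sd branch = 0.0175·Sd^0.57·e^(0.008·RH+0.085·T) = 5.228 μm/a
  sum: 0.1693 + 5.228 → r_corr = 5.397 μm/a
copper: T>10 °C ⇒ hinge -0.080·(19.2−10) = -0.7360
  SO₂ term: 0.0053·4.4^0.26·exp(0.059·56-0.7360) = 0.1016
  Sd branch = 0.01025·Sd^0.27·e^(0.036·RH+0.049·T) = 1.095 μm/a
  r_corr = 0.1016 + 1.095 = 1.197 μm/a
Ordering by μm/a: zinc (5.4) > copper (1.2)

zinc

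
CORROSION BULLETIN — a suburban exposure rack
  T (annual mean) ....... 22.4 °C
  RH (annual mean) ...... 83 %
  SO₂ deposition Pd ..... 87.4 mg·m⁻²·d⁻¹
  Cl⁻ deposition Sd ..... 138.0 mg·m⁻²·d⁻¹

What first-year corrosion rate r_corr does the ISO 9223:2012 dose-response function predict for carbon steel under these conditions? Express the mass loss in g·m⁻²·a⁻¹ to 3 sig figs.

carbon steel: T>10 °C ⇒ hinge -0.054·(22.4−10) = -0.6696
  Pd branch = 1.77·Pd^0.52·e^(0.02·RH+f) = 48.72 μm/a
  Sd branch = 0.102·Sd^0.62·e^(0.033·RH+0.04·T) = 82.03 μm/a
  r_corr = 48.72 + 82.03 = 130.7 μm/a
Convert to mass loss: 130.7 μm/a × 7.85 g/cm³ = 1026 g·m⁻²·a⁻¹

r_corr = 1.03e+03 g·m⁻²·a⁻¹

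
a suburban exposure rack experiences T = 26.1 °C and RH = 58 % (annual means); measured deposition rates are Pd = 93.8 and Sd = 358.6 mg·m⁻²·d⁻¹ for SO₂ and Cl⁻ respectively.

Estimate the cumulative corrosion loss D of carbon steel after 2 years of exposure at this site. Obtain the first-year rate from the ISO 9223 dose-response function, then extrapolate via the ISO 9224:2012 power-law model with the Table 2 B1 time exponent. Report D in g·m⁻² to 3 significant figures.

D(2) = 1.13e+03 g·m⁻²

carbon steel: temperature factor f = -0.054·(16.1) = -0.8694
  sulphur-dioxide contribution → 25.1 μm/a
  chloride contribution → 75.35 μm/a
  ⇒ r_corr(carbon steel) = 100.5 μm/a
Long-term exponent b (ISO 9224 Table 2, B1) = 0.523
  D(2) = 100.5 × 2^0.523 = 100.5 × 1.437 = 144.3 μm
  Mass loss = 144.3 μm × 7.85 g/cm³ = 1133 g·m⁻²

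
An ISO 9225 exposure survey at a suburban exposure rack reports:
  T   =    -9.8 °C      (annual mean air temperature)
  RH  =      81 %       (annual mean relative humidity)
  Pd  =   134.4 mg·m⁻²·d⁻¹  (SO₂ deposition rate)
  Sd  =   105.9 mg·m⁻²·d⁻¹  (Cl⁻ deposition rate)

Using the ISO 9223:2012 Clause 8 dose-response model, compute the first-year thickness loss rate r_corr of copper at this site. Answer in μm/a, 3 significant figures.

r_corr = 0.598 μm/a

copper: temperature factor f = +0.126·(-19.8) = -2.4948
  SO₂ term: 0.0053·134.4^0.26·exp(0.059·81-2.4948) = 0.1861
  Cl⁻ term: 0.01025·105.9^0.27·exp(0.036·81+0.049·-9.8) = 0.4124
  sum: 0.1861 + 0.4124 → r_corr = 0.5985 μm/a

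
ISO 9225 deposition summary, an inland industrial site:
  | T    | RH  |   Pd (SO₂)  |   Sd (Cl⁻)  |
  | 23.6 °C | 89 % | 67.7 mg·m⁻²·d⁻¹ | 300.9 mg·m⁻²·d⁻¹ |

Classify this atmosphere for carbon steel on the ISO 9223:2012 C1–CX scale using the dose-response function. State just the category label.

carbon steel: temperature factor f = -0.054·(13.6) = -0.7344
  sulphur-dioxide contribution → 45.08 μm/a
  chloride contribution → 170.1 μm/a
  total first-year rate 215.2 μm/a
215 μm/a falls in (200, 700] for carbon steel → category CX

CX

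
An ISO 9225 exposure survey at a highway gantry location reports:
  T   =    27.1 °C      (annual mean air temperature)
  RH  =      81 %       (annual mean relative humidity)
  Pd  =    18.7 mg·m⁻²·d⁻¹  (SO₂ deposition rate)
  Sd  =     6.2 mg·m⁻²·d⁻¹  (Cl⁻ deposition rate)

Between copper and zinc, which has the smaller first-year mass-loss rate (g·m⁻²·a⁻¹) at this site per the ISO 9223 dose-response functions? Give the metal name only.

copper: temperature factor f = -0.080·(17.1) = -1.3680
  Pd branch = 0.0053·Pd^0.26·e^(0.059·RH+f) = 0.3438 μm/a
  Cl⁻ term: 0.01025·6.2^0.27·exp(0.036·81+0.049·27.1) = 1.169
  r_corr = 0.3438 + 1.169 = 1.513 μm/a
  mass loss = 1.513 μm/a × 8.96 g/cm³ = 13.55 g·m⁻²·a⁻¹
zinc: T>10 °C ⇒ hinge -0.071·(27.1−10) = -1.2141
  Pd branch = 0.0129·Pd^0.44·e^(0.046·RH+f) = 0.5769 μm/a
  Sd branch = 0.0175·Sd^0.57·e^(0.008·RH+0.085·T) = 0.9474 μm/a
  sum: 0.5769 + 0.9474 → r_corr = 1.524 μm/a
  mass loss = 1.524 μm/a × 7.14 g/cm³ = 10.88 g·m⁻²·a⁻¹
Ordering by g·m⁻²·a⁻¹: copper (13.6) > zinc (10.9)

zinc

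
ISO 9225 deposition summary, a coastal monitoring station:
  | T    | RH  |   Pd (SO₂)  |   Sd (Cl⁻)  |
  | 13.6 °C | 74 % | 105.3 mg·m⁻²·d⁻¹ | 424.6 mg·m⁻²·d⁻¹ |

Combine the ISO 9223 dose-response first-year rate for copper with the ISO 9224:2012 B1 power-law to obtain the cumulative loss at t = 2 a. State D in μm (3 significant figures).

copper: T>10 °C ⇒ hinge -0.080·(13.6−10) = -0.2880
  Pd branch = 0.0053·Pd^0.26·e^(0.059·RH+f) = 1.05 μm/a
  Sd branch = 0.01025·Sd^0.27·e^(0.036·RH+0.049·T) = 1.468 μm/a
  r_corr = 1.05 + 1.468 = 2.518 μm/a
ISO 9224: D(t) = r_corr · t^b with b = 0.667 (copper, B1)
  D(2) = 2.518 × 2^0.667 = 2.518 × 1.588 = 3.997 μm

D(2) = 4.00 μm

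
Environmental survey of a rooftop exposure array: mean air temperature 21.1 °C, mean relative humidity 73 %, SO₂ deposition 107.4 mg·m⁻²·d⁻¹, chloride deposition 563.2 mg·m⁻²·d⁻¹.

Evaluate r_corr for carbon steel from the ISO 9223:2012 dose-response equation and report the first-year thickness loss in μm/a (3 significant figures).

r_corr = 182 μm/a

carbon steel: temperature factor f = -0.054·(11.1) = -0.5994
  SO₂ term: 1.77·107.4^0.52·exp(0.02·73-0.5994) = 47.63
  Sd branch = 0.102·Sd^0.62·e^(0.033·RH+0.04·T) = 133.9 μm/a
  r_corr = 47.63 + 133.9 = 181.5 μm/a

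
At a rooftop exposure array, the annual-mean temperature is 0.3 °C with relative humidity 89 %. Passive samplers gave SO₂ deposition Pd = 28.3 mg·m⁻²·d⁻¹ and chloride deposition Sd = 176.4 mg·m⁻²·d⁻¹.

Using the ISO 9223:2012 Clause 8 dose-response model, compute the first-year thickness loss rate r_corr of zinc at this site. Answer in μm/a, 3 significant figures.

r_corr = 3.03 μm/a

zinc: f(T) = +0.038·(T−10) [T≤10 °C] = -0.3686
  Pd branch = 0.0129·Pd^0.44·e^(0.046·RH+f) = 2.33 μm/a
  Cl⁻ term: 0.0175·176.4^0.57·exp(0.008·89+0.085·0.3) = 0.698
  r_corr = 2.33 + 0.698 = 3.028 μm/a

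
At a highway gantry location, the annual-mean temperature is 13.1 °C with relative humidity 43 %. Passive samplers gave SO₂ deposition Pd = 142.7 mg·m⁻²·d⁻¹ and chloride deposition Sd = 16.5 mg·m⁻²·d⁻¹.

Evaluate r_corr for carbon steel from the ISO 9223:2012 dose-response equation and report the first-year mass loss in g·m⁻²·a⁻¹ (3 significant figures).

r_corr = 398 g·m⁻²·a⁻¹

carbon steel: f(T) = -0.054·(T−10) [T>10 °C] = -0.1674
  Pd branch = 1.77·Pd^0.52·e^(0.02·RH+f) = 46.67 μm/a
  Sd branch = 0.102·Sd^0.62·e^(0.033·RH+0.04·T) = 4.048 μm/a
  r_corr = 46.67 + 4.048 = 50.72 μm/a
Convert to mass loss: 50.72 μm/a × 7.85 g/cm³ = 398.2 g·m⁻²·a⁻¹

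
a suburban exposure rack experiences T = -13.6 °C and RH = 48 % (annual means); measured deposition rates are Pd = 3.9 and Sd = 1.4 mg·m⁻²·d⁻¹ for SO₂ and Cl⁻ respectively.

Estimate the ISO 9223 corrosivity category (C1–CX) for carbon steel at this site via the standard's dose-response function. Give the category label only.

carbon steel: T≤10 °C ⇒ hinge +0.150·(-13.6−10) = -3.5400
  sulphur-dioxide contribution → 0.2722 μm/a
  chloride contribution → 0.3555 μm/a
  ⇒ r_corr(carbon steel) = 0.6277 μm/a
ISO 9223 Table 2 (carbon steel): 0 < 0.628 ≤ 1.3 μm/a ⇒ C1

C1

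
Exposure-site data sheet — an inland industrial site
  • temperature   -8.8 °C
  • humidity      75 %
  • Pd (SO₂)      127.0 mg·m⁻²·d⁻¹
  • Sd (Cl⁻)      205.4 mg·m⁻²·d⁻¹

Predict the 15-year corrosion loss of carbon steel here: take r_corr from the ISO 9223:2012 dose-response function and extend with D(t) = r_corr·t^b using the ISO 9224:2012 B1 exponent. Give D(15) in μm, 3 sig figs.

D(15) = 120 μm

carbon steel: T≤10 °C ⇒ hinge +0.150·(-8.8−10) = -2.8200
  SO₂ term: 1.77·127.0^0.52·exp(0.02·75-2.8200) = 5.871
  Cl⁻ term: 0.102·205.4^0.62·exp(0.033·75+0.04·-8.8) = 23.14
  sum: 5.871 + 23.14 → r_corr = 29.01 μm/a
ISO 9224: D(t) = r_corr · t^b with b = 0.523 (carbon steel, B1)
  D(15) = 29.01 × 15^0.523 = 29.01 × 4.122 = 119.6 μm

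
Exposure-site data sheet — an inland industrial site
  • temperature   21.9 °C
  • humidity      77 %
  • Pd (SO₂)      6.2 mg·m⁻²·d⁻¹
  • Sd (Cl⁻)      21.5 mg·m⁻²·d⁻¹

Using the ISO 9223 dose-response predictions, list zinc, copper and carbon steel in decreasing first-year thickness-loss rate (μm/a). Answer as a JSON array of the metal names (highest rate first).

zinc: T>10 °C ⇒ hinge -0.071·(21.9−10) = -0.8449
  sulphur-dioxide contribution → 0.4271 μm/a
  chloride contribution → 1.198 μm/a
  ⇒ r_corr(zinc) = 1.625 μm/a
copper: temperature factor f = -0.080·(11.9) = -0.9520
  sulphur-dioxide contribution → 0.3089 μm/a
  chloride contribution → 1.097 μm/a
  total first-year rate 1.406 μm/a
carbon steel: f(T) = -0.054·(T−10) [T>10 °C] = -0.6426
  sulphur-dioxide contribution → 11.21 μm/a
  chloride contribution → 20.83 μm/a
  ⇒ r_corr(carbon steel) = 32.04 μm/a
Ordering by μm/a: carbon steel (32) > zinc (1.63) > copper (1.41)

["carbon steel", "zinc", "copper"]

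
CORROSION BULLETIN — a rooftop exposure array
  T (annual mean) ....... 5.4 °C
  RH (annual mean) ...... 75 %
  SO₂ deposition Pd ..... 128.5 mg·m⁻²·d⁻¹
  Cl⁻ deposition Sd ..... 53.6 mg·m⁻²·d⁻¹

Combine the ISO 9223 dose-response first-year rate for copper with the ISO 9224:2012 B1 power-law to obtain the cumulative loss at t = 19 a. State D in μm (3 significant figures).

copper: f(T) = +0.126·(T−10) [T≤10 °C] = -0.5796
  Pd branch = 0.0053·Pd^0.26·e^(0.059·RH+f) = 0.8762 μm/a
  Sd branch = 0.01025·Sd^0.27·e^(0.036·RH+0.049·T) = 0.5822 μm/a
  sum: 0.8762 + 0.5822 → r_corr = 1.458 μm/a
Power-law: D(19) = r_corr · 19^0.667
  D(19) = 1.458 × 19^0.667 = 1.458 × 7.127 = 10.4 μm

D(19) = 10.4 μm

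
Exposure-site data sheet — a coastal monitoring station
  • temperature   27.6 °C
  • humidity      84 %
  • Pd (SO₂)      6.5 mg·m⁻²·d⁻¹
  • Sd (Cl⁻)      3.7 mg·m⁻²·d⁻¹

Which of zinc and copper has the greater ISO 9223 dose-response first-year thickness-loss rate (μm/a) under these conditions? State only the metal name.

copper

zinc: f(T) = -0.071·(T−10) [T>10 °C] = -1.2496
  sulphur-dioxide contribution → 0.4015 μm/a
  chloride contribution → 0.7544 μm/a
  ⇒ r_corr(zinc) = 1.156 μm/a
copper: f(T) = -0.080·(T−10) [T>10 °C] = -1.4080
  sulphur-dioxide contribution → 0.2996 μm/a
  chloride contribution → 1.161 μm/a
  total first-year rate 1.46 μm/a
Ordering by μm/a: copper (1.46) > zinc (1.16)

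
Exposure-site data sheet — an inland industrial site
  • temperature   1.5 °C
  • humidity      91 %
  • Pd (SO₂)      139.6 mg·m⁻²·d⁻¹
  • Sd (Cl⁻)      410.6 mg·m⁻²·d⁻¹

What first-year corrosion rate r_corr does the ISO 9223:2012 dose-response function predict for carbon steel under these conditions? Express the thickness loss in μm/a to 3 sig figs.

carbon steel: T≤10 °C ⇒ hinge +0.150·(1.5−10) = -1.2750
  Pd branch = 1.77·Pd^0.52·e^(0.02·RH+f) = 39.81 μm/a
  Cl⁻ term: 0.102·410.6^0.62·exp(0.033·91+0.04·1.5) = 91.03
  r_corr = 39.81 + 91.03 = 130.8 μm/a

r_corr = 131 μm/a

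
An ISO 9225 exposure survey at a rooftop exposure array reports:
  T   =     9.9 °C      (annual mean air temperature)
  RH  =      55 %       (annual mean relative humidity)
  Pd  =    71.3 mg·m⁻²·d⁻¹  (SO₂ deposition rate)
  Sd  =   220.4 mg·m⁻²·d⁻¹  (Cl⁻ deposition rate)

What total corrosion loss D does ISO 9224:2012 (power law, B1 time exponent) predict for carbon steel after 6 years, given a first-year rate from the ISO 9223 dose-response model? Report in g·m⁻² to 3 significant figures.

D(6) = 1.49e+03 g·m⁻²

carbon steel: f(T) = +0.150·(T−10) [T≤10 °C] = -0.0150
  sulphur-dioxide contribution → 48.17 μm/a
  chloride contribution → 26.4 μm/a
  ⇒ r_corr(carbon steel) = 74.57 μm/a
Long-term exponent b (ISO 9224 Table 2, B1) = 0.523
  D(6) = 74.57 × 6^0.523 = 74.57 × 2.553 = 190.3 μm
  Mass loss = 190.3 μm × 7.85 g/cm³ = 1494 g·m⁻²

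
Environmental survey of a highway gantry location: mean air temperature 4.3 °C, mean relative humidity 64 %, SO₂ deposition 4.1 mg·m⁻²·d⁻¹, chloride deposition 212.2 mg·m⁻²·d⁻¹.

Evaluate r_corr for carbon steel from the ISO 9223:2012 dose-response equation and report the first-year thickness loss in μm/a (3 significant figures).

carbon steel: f(T) = +0.150·(T−10) [T≤10 °C] = -0.8550
  sulphur-dioxide contribution → 5.639 μm/a
  chloride contribution → 27.74 μm/a
  total first-year rate 33.38 μm/a

r_corr = 33.4 μm/a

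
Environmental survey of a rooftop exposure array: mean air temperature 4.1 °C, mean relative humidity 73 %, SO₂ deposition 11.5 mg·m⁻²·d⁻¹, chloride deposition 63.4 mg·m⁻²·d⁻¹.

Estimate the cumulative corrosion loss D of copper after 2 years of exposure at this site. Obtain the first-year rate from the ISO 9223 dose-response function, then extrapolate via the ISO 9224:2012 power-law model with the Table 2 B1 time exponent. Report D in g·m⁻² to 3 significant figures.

D(2) = 12.6 g·m⁻²

copper: temperature factor f = +0.126·(-5.9) = -0.7434
  SO₂ term: 0.0053·11.5^0.26·exp(0.059·73-0.7434) = 0.3529
  Sd branch = 0.01025·Sd^0.27·e^(0.036·RH+0.049·T) = 0.5319 μm/a
  sum: 0.3529 + 0.5319 → r_corr = 0.8849 μm/a
Long-term exponent b (ISO 9224 Table 2, B1) = 0.667
  D(2) = 0.8849 × 2^0.667 = 0.8849 × 1.588 = 1.405 μm
  Mass loss = 1.405 μm × 8.96 g/cm³ = 12.59 g·m⁻²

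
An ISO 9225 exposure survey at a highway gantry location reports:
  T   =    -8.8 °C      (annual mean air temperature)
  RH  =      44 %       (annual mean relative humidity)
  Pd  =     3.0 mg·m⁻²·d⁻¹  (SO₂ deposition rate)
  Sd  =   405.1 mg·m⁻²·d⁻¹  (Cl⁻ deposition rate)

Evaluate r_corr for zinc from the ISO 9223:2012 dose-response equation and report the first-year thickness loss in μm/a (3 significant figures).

zinc: f(T) = +0.038·(T−10) [T≤10 °C] = -0.7144
  SO₂ term: 0.0129·3.0^0.44·exp(0.046·44-0.7144) = 0.0775
  Cl⁻ term: 0.0175·405.1^0.57·exp(0.008·44+0.085·-8.8) = 0.3609
  sum: 0.0775 + 0.3609 → r_corr = 0.4384 μm/a

r_corr = 0.438 μm/a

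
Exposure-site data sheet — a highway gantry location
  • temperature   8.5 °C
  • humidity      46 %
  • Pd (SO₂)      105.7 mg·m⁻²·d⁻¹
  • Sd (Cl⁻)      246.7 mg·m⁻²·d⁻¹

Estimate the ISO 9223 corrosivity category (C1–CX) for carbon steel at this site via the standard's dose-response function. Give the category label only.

C4

carbon steel: T≤10 °C ⇒ hinge +0.150·(8.5−10) = -0.2250
  Pd branch = 1.77·Pd^0.52·e^(0.02·RH+f) = 40.02 μm/a
  Cl⁻ term: 0.102·246.7^0.62·exp(0.033·46+0.04·8.5) = 19.89
  sum: 40.02 + 19.89 → r_corr = 59.92 μm/a
Category bounds: 50…80 μm/a bracket r_corr ⇒ C4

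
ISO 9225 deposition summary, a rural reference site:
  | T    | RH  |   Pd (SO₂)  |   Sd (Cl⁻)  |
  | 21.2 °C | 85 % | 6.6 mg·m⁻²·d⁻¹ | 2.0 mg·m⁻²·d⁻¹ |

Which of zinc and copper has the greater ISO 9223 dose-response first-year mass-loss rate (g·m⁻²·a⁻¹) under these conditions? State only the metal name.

zinc: temperature factor f = -0.071·(11.2) = -0.7952
  sulphur-dioxide contribution → 0.6667 μm/a
  chloride contribution → 0.3108 μm/a
  total first-year rate 0.9775 μm/a
  mass loss = 0.9775 μm/a × 7.14 g/cm³ = 6.98 g·m⁻²·a⁻¹
copper: f(T) = -0.080·(T−10) [T>10 °C] = -0.8960
  sulphur-dioxide contribution → 0.5324 μm/a
  chloride contribution → 0.7449 μm/a
  total first-year rate 1.277 μm/a
  mass loss = 1.277 μm/a × 8.96 g/cm³ = 11.44 g·m⁻²·a⁻¹
Ordering by g·m⁻²·a⁻¹: copper (11.4) > zinc (6.98)

copper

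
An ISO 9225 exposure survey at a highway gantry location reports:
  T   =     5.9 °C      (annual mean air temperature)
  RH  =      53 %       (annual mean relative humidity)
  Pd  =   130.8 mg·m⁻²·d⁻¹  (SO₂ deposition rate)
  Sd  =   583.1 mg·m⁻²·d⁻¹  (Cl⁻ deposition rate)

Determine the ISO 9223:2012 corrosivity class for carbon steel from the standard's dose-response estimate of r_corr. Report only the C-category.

carbon steel: T≤10 °C ⇒ hinge +0.150·(5.9−10) = -0.6150
  Pd branch = 1.77·Pd^0.52·e^(0.02·RH+f) = 34.82 μm/a
  Sd branch = 0.102·Sd^0.62·e^(0.033·RH+0.04·T) = 38.5 μm/a
  r_corr = 34.82 + 38.5 = 73.32 μm/a
ISO 9223 Table 2 (carbon steel): 50 < 73.3 ≤ 80 μm/a ⇒ C4

C4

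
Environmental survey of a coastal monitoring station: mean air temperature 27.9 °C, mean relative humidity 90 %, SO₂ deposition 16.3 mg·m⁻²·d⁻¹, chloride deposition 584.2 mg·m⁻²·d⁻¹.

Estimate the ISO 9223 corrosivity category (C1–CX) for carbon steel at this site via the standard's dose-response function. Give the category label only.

CX

carbon steel: T>10 °C ⇒ hinge -0.054·(27.9−10) = -0.9666
  sulphur-dioxide contribution → 17.39 μm/a
  chloride contribution → 315.1 μm/a
  total first-year rate 332.4 μm/a
ISO 9223 Table 2 (carbon steel): 200 < 332 ≤ 700 μm/a ⇒ CX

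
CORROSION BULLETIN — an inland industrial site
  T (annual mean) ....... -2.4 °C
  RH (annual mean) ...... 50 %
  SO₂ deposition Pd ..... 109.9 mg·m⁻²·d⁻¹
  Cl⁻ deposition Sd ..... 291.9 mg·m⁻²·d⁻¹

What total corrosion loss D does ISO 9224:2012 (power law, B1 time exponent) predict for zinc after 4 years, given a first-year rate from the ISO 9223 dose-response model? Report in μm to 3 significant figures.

D(4) = 3.63 μm

zinc: T≤10 °C ⇒ hinge +0.038·(-2.4−10) = -0.4712
  SO₂ term: 0.0129·109.9^0.44·exp(0.046·50-0.4712) = 0.6351
  Sd branch = 0.0175·Sd^0.57·e^(0.008·RH+0.085·T) = 0.5412 μm/a
  r_corr = 0.6351 + 0.5412 = 1.176 μm/a
ISO 9224: D(t) = r_corr · t^b with b = 0.813 (zinc, B1)
  D(4) = 1.176 × 4^0.813 = 1.176 × 3.087 = 3.631 μm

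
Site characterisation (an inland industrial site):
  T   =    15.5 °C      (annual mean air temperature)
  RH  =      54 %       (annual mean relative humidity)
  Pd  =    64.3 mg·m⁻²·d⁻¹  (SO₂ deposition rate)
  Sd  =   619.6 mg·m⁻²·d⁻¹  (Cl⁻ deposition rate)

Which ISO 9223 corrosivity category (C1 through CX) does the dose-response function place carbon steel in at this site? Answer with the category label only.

carbon steel: T>10 °C ⇒ hinge -0.054·(15.5−10) = -0.2970
  sulphur-dioxide contribution → 33.75 μm/a
  chloride contribution → 60.66 μm/a
  ⇒ r_corr(carbon steel) = 94.41 μm/a
ISO 9223 Table 2 (carbon steel): 80 < 94.4 ≤ 200 μm/a ⇒ C5

C5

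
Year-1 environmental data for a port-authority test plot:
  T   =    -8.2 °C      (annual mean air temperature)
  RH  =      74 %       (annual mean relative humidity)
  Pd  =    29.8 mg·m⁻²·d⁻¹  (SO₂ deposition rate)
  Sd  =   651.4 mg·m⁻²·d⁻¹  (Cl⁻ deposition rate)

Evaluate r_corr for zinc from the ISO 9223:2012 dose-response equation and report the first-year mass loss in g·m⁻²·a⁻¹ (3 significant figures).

zinc: temperature factor f = +0.038·(-18.2) = -0.6916
  Pd branch = 0.0129·Pd^0.44·e^(0.046·RH+f) = 0.8654 μm/a
  Cl⁻ term: 0.0175·651.4^0.57·exp(0.008·74+0.085·-8.2) = 0.6329
  r_corr = 0.8654 + 0.6329 = 1.498 μm/a
Convert to mass loss: 1.498 μm/a × 7.14 g/cm³ = 10.7 g·m⁻²·a⁻¹

r_corr = 10.7 g·m⁻²·a⁻¹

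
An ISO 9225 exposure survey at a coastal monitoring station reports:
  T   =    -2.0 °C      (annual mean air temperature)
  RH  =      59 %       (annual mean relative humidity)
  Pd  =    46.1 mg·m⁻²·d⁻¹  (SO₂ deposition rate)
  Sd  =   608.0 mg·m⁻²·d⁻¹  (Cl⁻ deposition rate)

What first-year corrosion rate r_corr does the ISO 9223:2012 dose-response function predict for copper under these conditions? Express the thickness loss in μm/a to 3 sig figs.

r_corr = 0.542 μm/a

copper: T≤10 °C ⇒ hinge +0.126·(-2.0−10) = -1.5120
  Pd branch = 0.0053·Pd^0.26·e^(0.059·RH+f) = 0.1028 μm/a
  Sd branch = 0.01025·Sd^0.27·e^(0.036·RH+0.049·T) = 0.4388 μm/a
  r_corr = 0.1028 + 0.4388 = 0.5416 μm/a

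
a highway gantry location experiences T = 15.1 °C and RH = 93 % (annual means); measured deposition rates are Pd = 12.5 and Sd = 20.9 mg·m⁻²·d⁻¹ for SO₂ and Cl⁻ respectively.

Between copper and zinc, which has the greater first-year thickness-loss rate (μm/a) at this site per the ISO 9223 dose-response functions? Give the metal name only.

copper

copper: f(T) = -0.080·(T−10) [T>10 °C] = -0.4080
  Pd branch = 0.0053·Pd^0.26·e^(0.059·RH+f) = 1.642 μm/a
  Cl⁻ term: 0.01025·20.9^0.27·exp(0.036·93+0.049·15.1) = 1.388
  r_corr = 1.642 + 1.388 = 3.03 μm/a
zinc: temperature factor f = -0.071·(5.1) = -0.3621
  SO₂ term: 0.0129·12.5^0.44·exp(0.046·93-0.3621) = 1.967
  Sd branch = 0.0175·Sd^0.57·e^(0.008·RH+0.085·T) = 0.7517 μm/a
  r_corr = 1.967 + 0.7517 = 2.719 μm/a
Ordering by μm/a: copper (3.03) > zinc (2.72)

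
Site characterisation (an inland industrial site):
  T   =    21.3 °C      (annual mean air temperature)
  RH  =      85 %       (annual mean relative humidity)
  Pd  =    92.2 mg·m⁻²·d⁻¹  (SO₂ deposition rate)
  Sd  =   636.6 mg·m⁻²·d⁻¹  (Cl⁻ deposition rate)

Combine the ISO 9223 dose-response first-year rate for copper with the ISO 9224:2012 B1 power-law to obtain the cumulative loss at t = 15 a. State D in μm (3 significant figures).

copper: temperature factor f = -0.080·(11.3) = -0.9040
  SO₂ term: 0.0053·92.2^0.26·exp(0.059·85-0.9040) = 1.048
  Cl⁻ term: 0.01025·636.6^0.27·exp(0.036·85+0.049·21.3) = 3.548
  sum: 1.048 + 3.548 → r_corr = 4.596 μm/a
ISO 9224: D(t) = r_corr · t^b with b = 0.667 (copper, B1)
  D(15) = 4.596 × 15^0.667 = 4.596 × 6.088 = 27.98 μm

D(15) = 28.0 μm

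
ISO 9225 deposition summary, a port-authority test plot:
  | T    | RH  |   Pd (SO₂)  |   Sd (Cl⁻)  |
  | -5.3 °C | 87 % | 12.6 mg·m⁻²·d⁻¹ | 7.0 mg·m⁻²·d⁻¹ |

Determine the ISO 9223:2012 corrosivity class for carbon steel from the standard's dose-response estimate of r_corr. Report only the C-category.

carbon steel: temperature factor f = +0.150·(-15.3) = -2.2950
  Pd branch = 1.77·Pd^0.52·e^(0.02·RH+f) = 3.794 μm/a
  Sd branch = 0.102·Sd^0.62·e^(0.033·RH+0.04·T) = 4.868 μm/a
  r_corr = 3.794 + 4.868 = 8.662 μm/a
Category bounds: 1.3…25 μm/a bracket r_corr ⇒ C2

C2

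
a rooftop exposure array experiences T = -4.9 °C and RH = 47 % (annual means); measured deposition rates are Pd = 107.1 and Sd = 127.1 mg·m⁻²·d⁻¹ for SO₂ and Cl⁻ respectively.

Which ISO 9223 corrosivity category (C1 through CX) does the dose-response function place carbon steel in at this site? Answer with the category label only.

C2

carbon steel: T≤10 °C ⇒ hinge +0.150·(-4.9−10) = -2.2350
  Pd branch = 1.77·Pd^0.52·e^(0.02·RH+f) = 5.509 μm/a
  Sd branch = 0.102·Sd^0.62·e^(0.033·RH+0.04·T) = 7.973 μm/a
  sum: 5.509 + 7.973 → r_corr = 13.48 μm/a
ISO 9223 Table 2 (carbon steel): 1.3 < 13.5 ≤ 25 μm/a ⇒ C2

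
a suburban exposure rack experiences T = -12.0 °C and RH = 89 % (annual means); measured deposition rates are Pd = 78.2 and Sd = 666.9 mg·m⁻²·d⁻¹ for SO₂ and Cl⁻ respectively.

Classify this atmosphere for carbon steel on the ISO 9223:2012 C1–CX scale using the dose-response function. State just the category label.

carbon steel: f(T) = +0.150·(T−10) [T≤10 °C] = -3.3000
  Pd branch = 1.77·Pd^0.52·e^(0.02·RH+f) = 3.735 μm/a
  Sd branch = 0.102·Sd^0.62·e^(0.033·RH+0.04·T) = 67.08 μm/a
  sum: 3.735 + 67.08 → r_corr = 70.81 μm/a
Category bounds: 50…80 μm/a bracket r_corr ⇒ C4

C4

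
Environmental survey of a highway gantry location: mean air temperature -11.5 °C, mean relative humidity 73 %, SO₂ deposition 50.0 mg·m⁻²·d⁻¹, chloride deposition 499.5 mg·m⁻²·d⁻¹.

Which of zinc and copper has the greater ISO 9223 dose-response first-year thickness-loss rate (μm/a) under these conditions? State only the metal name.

zinc

zinc: f(T) = +0.038·(T−10) [T≤10 °C] = -0.8170
  SO₂ term: 0.0129·50.0^0.44·exp(0.046·73-0.8170) = 0.9155
  Sd branch = 0.0175·Sd^0.57·e^(0.008·RH+0.085·T) = 0.4077 μm/a
  sum: 0.9155 + 0.4077 → r_corr = 1.323 μm/a
copper: f(T) = +0.126·(T−10) [T≤10 °C] = -2.7090
  SO₂ term: 0.0053·50.0^0.26·exp(0.059·73-2.7090) = 0.07245
  Sd branch = 0.01025·Sd^0.27·e^(0.036·RH+0.049·T) = 0.4324 μm/a
  sum: 0.07245 + 0.4324 → r_corr = 0.5049 μm/a
Ordering by μm/a: zinc (1.32) > copper (0.505)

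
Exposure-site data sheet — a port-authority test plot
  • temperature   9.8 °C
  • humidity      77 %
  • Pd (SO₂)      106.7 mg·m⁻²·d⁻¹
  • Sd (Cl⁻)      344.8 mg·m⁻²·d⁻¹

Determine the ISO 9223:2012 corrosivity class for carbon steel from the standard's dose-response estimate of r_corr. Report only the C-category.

C5

carbon steel: temperature factor f = +0.150·(-0.2) = -0.0300
  sulphur-dioxide contribution → 90.87 μm/a
  chloride contribution → 71.73 μm/a
  total first-year rate 162.6 μm/a
163 μm/a falls in (80, 200] for carbon steel → category C5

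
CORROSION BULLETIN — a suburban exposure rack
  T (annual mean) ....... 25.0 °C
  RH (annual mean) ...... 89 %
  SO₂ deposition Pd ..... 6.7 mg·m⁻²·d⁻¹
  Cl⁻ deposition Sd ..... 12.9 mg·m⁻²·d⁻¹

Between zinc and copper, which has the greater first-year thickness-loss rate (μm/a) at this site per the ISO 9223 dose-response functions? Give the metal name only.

zinc: temperature factor f = -0.071·(15.0) = -1.0650
  sulphur-dioxide contribution → 0.6159 μm/a
  chloride contribution → 1.283 μm/a
  total first-year rate 1.899 μm/a
copper: temperature factor f = -0.080·(15.0) = -1.2000
  sulphur-dioxide contribution → 0.4993 μm/a
  chloride contribution → 1.714 μm/a
  ⇒ r_corr(copper) = 2.214 μm/a
Ordering by μm/a: copper (2.21) > zinc (1.9)

copper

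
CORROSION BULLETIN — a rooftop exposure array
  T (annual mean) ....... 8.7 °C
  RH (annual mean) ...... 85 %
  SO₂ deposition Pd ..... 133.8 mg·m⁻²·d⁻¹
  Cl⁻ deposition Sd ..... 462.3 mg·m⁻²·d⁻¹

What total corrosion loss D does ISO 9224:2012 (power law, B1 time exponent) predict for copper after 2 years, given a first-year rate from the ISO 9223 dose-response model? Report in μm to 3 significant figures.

copper: T≤10 °C ⇒ hinge +0.126·(8.7−10) = -0.1638
  sulphur-dioxide contribution → 2.421 μm/a
  chloride contribution → 1.755 μm/a
  ⇒ r_corr(copper) = 4.176 μm/a
Long-term exponent b (ISO 9224 Table 2, B1) = 0.667
  D(2) = 4.176 × 2^0.667 = 4.176 × 1.588 = 6.631 μm

D(2) = 6.63 μm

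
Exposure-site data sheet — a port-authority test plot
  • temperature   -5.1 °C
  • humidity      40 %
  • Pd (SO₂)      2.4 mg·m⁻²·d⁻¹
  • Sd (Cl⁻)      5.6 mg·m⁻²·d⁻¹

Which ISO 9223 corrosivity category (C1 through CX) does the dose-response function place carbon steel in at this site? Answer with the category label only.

C2

carbon steel: temperature factor f = +0.150·(-15.1) = -2.2650
  Pd branch = 1.77·Pd^0.52·e^(0.02·RH+f) = 0.6448 μm/a
  Sd branch = 0.102·Sd^0.62·e^(0.033·RH+0.04·T) = 0.906 μm/a
  sum: 0.6448 + 0.906 → r_corr = 1.551 μm/a
1.55 μm/a falls in (1.3, 25] for carbon steel → category C2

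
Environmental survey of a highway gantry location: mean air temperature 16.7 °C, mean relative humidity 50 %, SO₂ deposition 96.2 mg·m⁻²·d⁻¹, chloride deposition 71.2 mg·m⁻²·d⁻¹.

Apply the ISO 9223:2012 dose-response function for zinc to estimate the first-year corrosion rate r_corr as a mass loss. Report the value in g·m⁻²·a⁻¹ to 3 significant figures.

zinc: f(T) = -0.071·(T−10) [T>10 °C] = -0.4757
  sulphur-dioxide contribution → 0.5963 μm/a
  chloride contribution → 1.228 μm/a
  ⇒ r_corr(zinc) = 1.824 μm/a
Convert to mass loss: 1.824 μm/a × 7.14 g/cm³ = 13.02 g·m⁻²·a⁻¹

r_corr = 13.0 g·m⁻²·a⁻¹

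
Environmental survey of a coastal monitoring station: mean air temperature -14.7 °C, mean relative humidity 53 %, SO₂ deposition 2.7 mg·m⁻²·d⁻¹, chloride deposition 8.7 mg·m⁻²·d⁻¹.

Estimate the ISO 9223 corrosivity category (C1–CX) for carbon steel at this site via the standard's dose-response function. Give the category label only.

carbon steel: f(T) = +0.150·(T−10) [T≤10 °C] = -3.7050
  sulphur-dioxide contribution → 0.2107 μm/a
  chloride contribution → 1.245 μm/a
  total first-year rate 1.456 μm/a
1.46 μm/a falls in (1.3, 25] for carbon steel → category C2

C2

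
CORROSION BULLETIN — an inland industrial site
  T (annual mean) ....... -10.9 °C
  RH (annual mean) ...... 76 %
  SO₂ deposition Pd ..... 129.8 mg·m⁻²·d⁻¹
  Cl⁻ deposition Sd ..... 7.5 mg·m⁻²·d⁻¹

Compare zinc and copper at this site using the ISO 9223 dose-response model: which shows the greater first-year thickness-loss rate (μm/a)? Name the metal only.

zinc: T≤10 °C ⇒ hinge +0.038·(-10.9−10) = -0.7942
  Pd branch = 0.0129·Pd^0.44·e^(0.046·RH+f) = 1.636 μm/a
  Cl⁻ term: 0.0175·7.5^0.57·exp(0.008·76+0.085·-10.9) = 0.04013
  sum: 1.636 + 0.04013 → r_corr = 1.676 μm/a
copper: T≤10 °C ⇒ hinge +0.126·(-10.9−10) = -2.6334
  SO₂ term: 0.0053·129.8^0.26·exp(0.059·76-2.6334) = 0.1195
  Sd branch = 0.01025·Sd^0.27·e^(0.036·RH+0.049·T) = 0.1597 μm/a
  r_corr = 0.1195 + 0.1597 = 0.2792 μm/a
Ordering by μm/a: zinc (1.68) > copper (0.279)

zinc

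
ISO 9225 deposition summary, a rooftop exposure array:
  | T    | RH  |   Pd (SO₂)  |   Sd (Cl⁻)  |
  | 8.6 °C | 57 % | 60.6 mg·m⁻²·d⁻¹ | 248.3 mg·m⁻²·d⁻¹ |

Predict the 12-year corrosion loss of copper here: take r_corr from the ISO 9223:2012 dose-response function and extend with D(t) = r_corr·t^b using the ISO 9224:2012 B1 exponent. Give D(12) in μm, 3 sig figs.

copper: temperature factor f = +0.126·(-1.4) = -0.1764
  sulphur-dioxide contribution → 0.3729 μm/a
  chloride contribution → 0.539 μm/a
  ⇒ r_corr(copper) = 0.9119 μm/a
Power-law: D(12) = r_corr · 12^0.667
  D(12) = 0.9119 × 12^0.667 = 0.9119 × 5.246 = 4.784 μm

D(12) = 4.78 μm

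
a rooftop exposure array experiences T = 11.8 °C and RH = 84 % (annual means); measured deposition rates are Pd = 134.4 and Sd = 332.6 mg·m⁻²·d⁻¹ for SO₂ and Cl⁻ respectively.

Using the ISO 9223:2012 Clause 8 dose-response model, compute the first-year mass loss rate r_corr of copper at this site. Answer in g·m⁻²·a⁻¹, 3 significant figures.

r_corr = 37.0 g·m⁻²·a⁻¹

copper: f(T) = -0.080·(T−10) [T>10 °C] = -0.1440
  SO₂ term: 0.0053·134.4^0.26·exp(0.059·84-0.1440) = 2.331
  Sd branch = 0.01025·Sd^0.27·e^(0.036·RH+0.049·T) = 1.803 μm/a
  sum: 2.331 + 1.803 → r_corr = 4.134 μm/a
Convert to mass loss: 4.134 μm/a × 8.96 g/cm³ = 37.04 g·m⁻²·a⁻¹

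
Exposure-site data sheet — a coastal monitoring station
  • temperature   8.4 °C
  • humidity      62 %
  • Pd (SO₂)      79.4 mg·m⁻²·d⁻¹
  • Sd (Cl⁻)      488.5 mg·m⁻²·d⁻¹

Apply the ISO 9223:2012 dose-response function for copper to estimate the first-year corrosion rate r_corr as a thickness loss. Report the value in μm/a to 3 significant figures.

copper: f(T) = +0.126·(T−10) [T≤10 °C] = -0.2016
  Pd branch = 0.0053·Pd^0.26·e^(0.059·RH+f) = 0.524 μm/a
  Sd branch = 0.01025·Sd^0.27·e^(0.036·RH+0.049·T) = 0.767 μm/a
  sum: 0.524 + 0.767 → r_corr = 1.291 μm/a

r_corr = 1.29 μm/a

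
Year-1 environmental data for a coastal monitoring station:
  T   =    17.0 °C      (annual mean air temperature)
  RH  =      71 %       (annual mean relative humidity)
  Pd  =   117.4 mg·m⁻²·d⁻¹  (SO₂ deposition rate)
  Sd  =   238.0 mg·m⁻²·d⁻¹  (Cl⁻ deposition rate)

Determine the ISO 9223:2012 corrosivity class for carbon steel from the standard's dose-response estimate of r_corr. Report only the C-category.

carbon steel: T>10 °C ⇒ hinge -0.054·(17.0−10) = -0.3780
  SO₂ term: 1.77·117.4^0.52·exp(0.02·71-0.3780) = 59.8
  Sd branch = 0.102·Sd^0.62·e^(0.033·RH+0.04·T) = 62.37 μm/a
  r_corr = 59.8 + 62.37 = 122.2 μm/a
Category bounds: 80…200 μm/a bracket r_corr ⇒ C5

C5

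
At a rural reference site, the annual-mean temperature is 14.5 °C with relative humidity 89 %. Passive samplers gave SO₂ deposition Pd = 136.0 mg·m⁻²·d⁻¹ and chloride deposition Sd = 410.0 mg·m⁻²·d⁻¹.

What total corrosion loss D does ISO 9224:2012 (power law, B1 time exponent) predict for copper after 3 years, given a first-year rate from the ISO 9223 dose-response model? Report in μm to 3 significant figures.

copper: f(T) = -0.080·(T−10) [T>10 °C] = -0.3600
  sulphur-dioxide contribution → 2.53 μm/a
  chloride contribution → 2.607 μm/a
  total first-year rate 5.138 μm/a
Power-law: D(3) = r_corr · 3^0.667
  D(3) = 5.138 × 3^0.667 = 5.138 × 2.081 = 10.69 μm

D(3) = 10.7 μm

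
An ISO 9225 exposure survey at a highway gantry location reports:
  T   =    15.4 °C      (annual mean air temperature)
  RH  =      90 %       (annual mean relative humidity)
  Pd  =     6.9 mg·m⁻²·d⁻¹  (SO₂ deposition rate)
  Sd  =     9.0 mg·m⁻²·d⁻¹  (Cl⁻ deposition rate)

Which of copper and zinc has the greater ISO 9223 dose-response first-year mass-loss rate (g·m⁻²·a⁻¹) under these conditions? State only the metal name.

copper

copper: f(T) = -0.080·(T−10) [T>10 °C] = -0.4320
  Pd branch = 0.0053·Pd^0.26·e^(0.059·RH+f) = 1.15 μm/a
  Sd branch = 0.01025·Sd^0.27·e^(0.036·RH+0.049·T) = 1.007 μm/a
  sum: 1.15 + 1.007 → r_corr = 2.158 μm/a
  mass loss = 2.158 μm/a × 8.96 g/cm³ = 19.33 g·m⁻²·a⁻¹
zinc: f(T) = -0.071·(T−10) [T>10 °C] = -0.3834
  SO₂ term: 0.0129·6.9^0.44·exp(0.046·90-0.3834) = 1.292
  Cl⁻ term: 0.0175·9.0^0.57·exp(0.008·90+0.085·15.4) = 0.4657
  r_corr = 1.292 + 0.4657 = 1.757 μm/a
  mass loss = 1.757 μm/a × 7.14 g/cm³ = 12.55 g·m⁻²·a⁻¹
Ordering by g·m⁻²·a⁻¹: copper (19.3) > zinc (12.5)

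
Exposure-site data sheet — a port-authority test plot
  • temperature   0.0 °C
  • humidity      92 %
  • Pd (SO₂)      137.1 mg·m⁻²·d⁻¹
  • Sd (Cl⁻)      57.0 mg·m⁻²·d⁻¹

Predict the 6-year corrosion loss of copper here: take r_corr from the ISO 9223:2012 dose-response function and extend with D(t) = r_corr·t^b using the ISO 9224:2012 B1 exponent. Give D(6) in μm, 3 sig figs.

D(6) = 6.83 μm

copper: temperature factor f = +0.126·(-10.0) = -1.2600
  sulphur-dioxide contribution → 1.23 μm/a
  chloride contribution → 0.8379 μm/a
  total first-year rate 2.068 μm/a
ISO 9224: D(t) = r_corr · t^b with b = 0.667 (copper, B1)
  D(6) = 2.068 × 6^0.667 = 2.068 × 3.304 = 6.833 μm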